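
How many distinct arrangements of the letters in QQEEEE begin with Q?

5

Fix Q in the first position and arrange the remaining 5 letters.
Those 5 letters have E appearing 4 times, giving (5)!/(4!) = 5.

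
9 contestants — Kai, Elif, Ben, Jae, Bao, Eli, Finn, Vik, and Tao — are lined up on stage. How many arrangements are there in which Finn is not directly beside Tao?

Of the 9! = 362880 arrangements, those with Finn and Tao adjacent number 2 × 8! = 80640 (treat the pair as a block with 2 internal orders).
So 362880 − 80640 = 282240 arrangements keep them apart.

282240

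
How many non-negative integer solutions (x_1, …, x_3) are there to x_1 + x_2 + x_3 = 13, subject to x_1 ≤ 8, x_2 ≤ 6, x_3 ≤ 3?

By stars and bars, unrestricted non-negative solutions to x_1+…+x_3 = 13 number C(13+2,2) = 105.
Subtract solutions that violate a single cap (substitute x_i' = x_i − (cap_i+1)): x_1 ≥ 9 gives C(6,2) = 15; x_2 ≥ 7 gives C(8,2) = 28; x_3 ≥ 4 gives C(11,2) = 55. Together 98.
Add back pairs where two caps are both exceeded: 0 + 1 + 6 = 7.
By inclusion–exclusion the count is 105 − 98 + 7 = 14.

14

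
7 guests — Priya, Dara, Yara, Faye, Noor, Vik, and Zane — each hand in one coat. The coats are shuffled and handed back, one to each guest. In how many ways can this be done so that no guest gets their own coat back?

1854

Let Aᵢ be the assignments in which guest i gets their own coat. We want the size of the complement of A₁∪…∪A_7.
By inclusion–exclusion this is Σ_{j=0}^{7} (−1)^j C(7,j)·(7−j)!.
Computing: 5040 − 5040 + 2520 − 840 + 210 − 42 + 7 − 1 = 1854.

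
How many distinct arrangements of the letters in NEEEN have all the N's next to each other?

Treat the 2 copies of N as a single block. The multiset to arrange is then {NN, E, E, E}, 4 items in all.
That gives (4)!/(3!) = 4 arrangements.

4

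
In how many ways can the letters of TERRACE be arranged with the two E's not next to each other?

900

Total arrangements of TERRACE: 7!/(2!·2!) = 1260.
Arrangements with the E's together: treat EE as one letter, giving (6)!/(2!) = 360.
Subtracting, 1260 − 360 = 900 arrangements keep the E's apart.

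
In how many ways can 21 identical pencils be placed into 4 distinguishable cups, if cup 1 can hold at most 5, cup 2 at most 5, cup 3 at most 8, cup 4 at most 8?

56

Without the upper bounds there are C(24,3) = 2024 ways to split 21 among 4 cups.
Subtract solutions that violate a single cap (substitute x_i' = x_i − (cap_i+1)): x_1 ≥ 6 gives C(18,3) = 816; x_2 ≥ 6 gives C(18,3) = 816; x_3 ≥ 9 gives C(15,3) = 455; x_4 ≥ 9 gives C(15,3) = 455. Together 2542.
Add back pairs where two caps are both exceeded: 220 + 84 + 84 + 84 + 84 + 20 = 576.
Subtract triples: 1 + 1 + 0 + 0 = 2.
By inclusion–exclusion the count is 2024 − 2542 + 576 − 2 = 56.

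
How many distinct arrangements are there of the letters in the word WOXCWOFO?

3360

WOXCWOFO has 8 letters with O appearing 3 times and W appearing twice.
The number of distinct arrangements is 8!/(3!·2!) = 40320/12 = 3360.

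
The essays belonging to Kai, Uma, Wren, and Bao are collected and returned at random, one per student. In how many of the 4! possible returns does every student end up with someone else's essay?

9

Count assignments avoiding every fixed point. For any j of the 4 students fixed to their own essay, the other 4−j can be arranged in (4−j)! ways.
By inclusion–exclusion this is Σ_{j=0}^{4} (−1)^j C(4,j)·(4−j)!.
Computing: 24 − 24 + 12 − 4 + 1 = 9.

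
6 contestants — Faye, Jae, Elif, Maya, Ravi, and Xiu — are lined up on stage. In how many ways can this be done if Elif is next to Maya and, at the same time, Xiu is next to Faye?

Treat {Elif,Maya} as one block (2 orders) and {Xiu,Faye} as another (2 orders).
That leaves 4 units to arrange: 2 × 2 × 4! = 4 × 24 = 96.

96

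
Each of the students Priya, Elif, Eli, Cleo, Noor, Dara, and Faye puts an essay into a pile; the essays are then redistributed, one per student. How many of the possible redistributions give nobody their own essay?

1854

Count assignments avoiding every fixed point. For any j of the 7 students fixed to their own essay, the other 7−j can be arranged in (7−j)! ways.
By inclusion–exclusion this is Σ_{j=0}^{7} (−1)^j C(7,j)·(7−j)!.
Computing: 5040 − 5040 + 2520 − 840 + 210 − 42 + 7 − 1 = 1854.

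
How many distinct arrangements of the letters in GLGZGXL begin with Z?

Fix Z in the first position and arrange the remaining 6 letters.
Those 6 letters have G appearing 3 times and L appearing twice, giving (6)!/(3!·2!) = 60.

60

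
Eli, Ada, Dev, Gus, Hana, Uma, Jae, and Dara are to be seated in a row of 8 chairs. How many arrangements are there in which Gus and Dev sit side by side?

10080

Place the 6 others and the Gus-Dev pair as 7 objects in a line; the pair has 2 internal arrangements.
So the count is 2·(7)! = 10080.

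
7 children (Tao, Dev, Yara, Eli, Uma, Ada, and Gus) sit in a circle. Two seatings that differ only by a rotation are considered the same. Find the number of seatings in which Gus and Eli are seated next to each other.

240

Glue Gus and Eli into a block (2 internal orders). Seating 6 units around a circle gives (5)! arrangements.
So 2 × (5)! = 2 × 120 = 240.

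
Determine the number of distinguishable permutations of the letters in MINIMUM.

MINIMUM has 7 letters with I appearing twice and M appearing 3 times.
Dividing 7! = 5040 by 3!·2! = 12 for the repeated letters gives 420.

420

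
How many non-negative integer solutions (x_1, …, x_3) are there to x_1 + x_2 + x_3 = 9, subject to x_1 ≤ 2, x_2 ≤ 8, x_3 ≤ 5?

Without the upper bounds there are C(11,2) = 55 ways to split 9 among 3 variables.
Subtract solutions that violate a single cap (substitute x_i' = x_i − (cap_i+1)): x_1 ≥ 3 gives C(8,2) = 28; x_2 ≥ 9 gives C(2,2) = 1; x_3 ≥ 6 gives C(5,2) = 10. Together 39.
Add back pairs where two caps are both exceeded: 0 + 1 + 0 = 1.
By inclusion–exclusion the count is 55 − 39 + 1 = 17.

17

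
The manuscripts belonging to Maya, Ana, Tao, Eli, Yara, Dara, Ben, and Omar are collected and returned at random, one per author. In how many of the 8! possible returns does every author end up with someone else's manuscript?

14833

Count assignments avoiding every fixed point. For any j of the 8 authors fixed to their own manuscript, the other 8−j can be arranged in (8−j)! ways.
By inclusion–exclusion this is Σ_{j=0}^{8} (−1)^j C(8,j)·(8−j)!.
Computing: 40320 − 40320 + 20160 − 6720 + 1680 − 336 + 56 − 8 + 1 = 14833.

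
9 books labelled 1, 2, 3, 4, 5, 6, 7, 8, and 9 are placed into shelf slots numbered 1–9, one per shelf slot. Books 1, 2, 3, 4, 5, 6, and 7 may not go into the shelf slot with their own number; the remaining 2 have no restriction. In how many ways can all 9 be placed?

Let Aᵢ (for 1 ≤ i ≤ 7) be the placements that put book i in its forbidden shelf slot. Any j of these fix j positions, leaving (9−j)! ways to fill the rest, and there are C(7,j) ways to pick which j.
By inclusion–exclusion, the number of valid placements is Σ_{j=0}^{7} (−1)^j C(7,j)·(9−j)!.
Computing: 362880 − 282240 + 105840 − 25200 + 4200 − 504 + 42 − 2 = 165016.

165016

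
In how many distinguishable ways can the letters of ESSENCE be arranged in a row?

The 7 letters of ESSENCE have repeats: E appearing 3 times and S appearing twice.
The number of distinct arrangements is 7!/(3!·2!) = 5040/12 = 420.

420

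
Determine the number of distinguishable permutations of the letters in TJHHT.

Letter multiplicities in TJHHT: H×2, J×1, T×2.
So there are 5! / (2!·2!) = 30 distinguishable arrangements.

30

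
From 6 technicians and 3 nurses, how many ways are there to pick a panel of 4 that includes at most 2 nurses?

120

Split by how many nurses are chosen (0 through 2).
Sum: C(3,0)·C(6,4) + C(3,1)·C(6,3) + C(3,2)·C(6,2) = 15 + 60 + 45 = 120.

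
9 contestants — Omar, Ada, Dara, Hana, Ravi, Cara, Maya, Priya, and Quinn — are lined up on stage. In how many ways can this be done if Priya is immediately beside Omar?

80640

Treat {Priya, Omar} as a single unit. There are 8 units to order, and the pair itself can be ordered 2 ways.
That gives 2 × 8! = 2 × 40320 = 80640.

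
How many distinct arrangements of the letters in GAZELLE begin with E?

360

With the first slot taken by E, it remains to arrange the other 6 letters (GAZLLE).
Those 6 letters have L appearing twice, giving (6)!/(2!) = 360.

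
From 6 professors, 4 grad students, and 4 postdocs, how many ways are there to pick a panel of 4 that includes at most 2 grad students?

Split by how many grad students are chosen (0 through 2).
Sum: C(4,0)·C(10,4) + C(4,1)·C(10,3) + C(4,2)·C(10,2) = 210 + 480 + 270 = 960.

960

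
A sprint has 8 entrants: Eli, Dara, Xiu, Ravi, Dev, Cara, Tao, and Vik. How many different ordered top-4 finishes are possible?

There are 8 choices for 1st place, 7 for 2nd, and so on down to 5 for position 4.
That gives 8 × 7 × 6 × 5 = 1680.

1680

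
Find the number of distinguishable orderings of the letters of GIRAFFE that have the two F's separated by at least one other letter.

1800

There are 7!/(2!) = 2520 arrangements of GIRAFFE in total.
Arrangements with the F's together: treat FF as one letter, giving (6)! = 720.
Hence 2520 − 720 = 1800.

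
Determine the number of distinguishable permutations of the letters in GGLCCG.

Letter multiplicities in GGLCCG: C×2, G×3, L×1.
The number of distinct arrangements is 6!/(3!·2!) = 720/12 = 60.

60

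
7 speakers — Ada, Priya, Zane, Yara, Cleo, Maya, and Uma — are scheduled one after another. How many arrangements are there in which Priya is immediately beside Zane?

Treat {Priya, Zane} as a single unit. There are 6 units to order, and the pair itself can be ordered 2 ways.
So the count is 2·(6)! = 1440.

1440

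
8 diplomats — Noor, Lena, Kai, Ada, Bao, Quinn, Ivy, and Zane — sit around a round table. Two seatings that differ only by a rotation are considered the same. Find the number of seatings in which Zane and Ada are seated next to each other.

Glue Zane and Ada into a block (2 internal orders). Seating 7 units around a circle gives (6)! arrangements.
So 2 × (6)! = 2 × 720 = 1440.

1440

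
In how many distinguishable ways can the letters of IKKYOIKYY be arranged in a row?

5040

IKKYOIKYY has 9 letters with I appearing twice, K appearing 3 times, and Y appearing 3 times.
The number of distinct arrangements is 9!/(3!·3!·2!) = 362880/72 = 5040.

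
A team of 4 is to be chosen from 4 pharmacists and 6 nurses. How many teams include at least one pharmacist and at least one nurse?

With no constraint there are C(10,4) = 210 possible selections.
Subtract selections that omit an entire group: no pharmacists → C(6,4) = 15; no nurses → C(4,4) = 1.
Both groups omitted at once is impossible, so 210 − 16 = 194.

194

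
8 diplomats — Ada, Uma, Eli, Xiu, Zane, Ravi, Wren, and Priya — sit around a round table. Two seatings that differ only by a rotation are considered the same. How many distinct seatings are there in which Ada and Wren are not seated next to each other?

3600

Without the restriction there are (7)! = 5040 seatings.
Those with Ada next to Wren: fuse the pair into one unit and seat 7 units around a circle — 2·(6)! = 1440.
Subtracting, 5040 − 1440 = 3600.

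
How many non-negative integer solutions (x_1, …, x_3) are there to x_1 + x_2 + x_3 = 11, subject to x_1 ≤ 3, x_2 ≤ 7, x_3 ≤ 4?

10

By stars and bars, unrestricted non-negative solutions to x_1+…+x_3 = 11 number C(11+2,2) = 78.
Subtract solutions that violate a single cap (substitute x_i' = x_i − (cap_i+1)): x_1 ≥ 4 gives C(9,2) = 36; x_2 ≥ 8 gives C(5,2) = 10; x_3 ≥ 5 gives C(8,2) = 28. Together 74.
Add back pairs where two caps are both exceeded: 0 + 6 + 0 = 6.
By inclusion–exclusion the count is 78 − 74 + 6 = 10.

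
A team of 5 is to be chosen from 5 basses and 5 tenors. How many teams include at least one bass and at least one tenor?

With no constraint there are C(10,5) = 252 possible selections.
Subtract selections that omit an entire group: no basses → C(5,5) = 1; no tenors → C(5,5) = 1.
Both groups omitted at once is impossible, so 252 − 2 = 250.

250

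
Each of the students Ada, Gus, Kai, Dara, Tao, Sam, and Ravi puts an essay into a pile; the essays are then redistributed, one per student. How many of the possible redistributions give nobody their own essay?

1854

Let Aᵢ be the assignments in which student i gets their own essay. We want the size of the complement of A₁∪…∪A_7.
By inclusion–exclusion this is Σ_{j=0}^{7} (−1)^j C(7,j)·(7−j)!.
Computing: 5040 − 5040 + 2520 − 840 + 210 − 42 + 7 − 1 = 1854.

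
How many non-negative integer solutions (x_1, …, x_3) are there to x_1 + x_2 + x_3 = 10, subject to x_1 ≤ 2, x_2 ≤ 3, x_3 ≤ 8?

By stars and bars, unrestricted non-negative solutions to x_1+…+x_3 = 10 number C(10+2,2) = 66.
Subtract solutions that violate a single cap (substitute x_i' = x_i − (cap_i+1)): x_1 ≥ 3 gives C(9,2) = 36; x_2 ≥ 4 gives C(8,2) = 28; x_3 ≥ 9 gives C(3,2) = 3. Together 67.
Add back pairs where two caps are both exceeded: 10 + 0 + 0 = 10.
By inclusion–exclusion the count is 66 − 67 + 10 = 9.

9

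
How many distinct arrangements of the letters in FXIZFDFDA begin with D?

With the first slot taken by D, it remains to arrange the other 8 letters (FXIZFFDA).
Those 8 letters have F appearing 3 times, giving (8)!/(3!) = 6720.

6720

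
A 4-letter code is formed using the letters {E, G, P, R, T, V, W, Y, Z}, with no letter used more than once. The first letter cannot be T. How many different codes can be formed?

2688

The first letter has 9−1 = 8 choices (anything except T).
The remaining 3 letters are filled from the other 8 symbols without repetition: 8 × 7 × 6 = 336.
Total: 8 × 336 = 2688.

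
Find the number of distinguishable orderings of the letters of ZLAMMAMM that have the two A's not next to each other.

There are 8!/(4!·2!) = 840 arrangements of ZLAMMAMM in total.
Arrangements with the A's together: treat AA as one letter, giving (7)!/(4!) = 210.
Hence 840 − 210 = 630.

630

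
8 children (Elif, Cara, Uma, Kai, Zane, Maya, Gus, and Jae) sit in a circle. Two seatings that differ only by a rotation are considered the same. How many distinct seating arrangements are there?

5040

Seat Elif anywhere (absorbing the rotational symmetry), then permute the other 7: (7)! = 5040.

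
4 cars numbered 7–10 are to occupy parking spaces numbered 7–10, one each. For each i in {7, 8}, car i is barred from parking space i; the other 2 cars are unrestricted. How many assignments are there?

Let Aᵢ (for i ∈ {7, 8}) be the placements that put car i in its forbidden parking space. Any j of these fix j positions, leaving (4−j)! ways to fill the rest, and there are C(2,j) ways to pick which j.
By inclusion–exclusion, the number of valid placements is Σ_{j=0}^{2} (−1)^j C(2,j)·(4−j)!.
Computing: 24 − 12 + 2 = 14.

14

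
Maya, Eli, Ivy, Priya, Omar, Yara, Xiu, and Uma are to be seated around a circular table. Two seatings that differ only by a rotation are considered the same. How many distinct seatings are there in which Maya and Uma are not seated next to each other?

3600

Without the restriction there are (7)! = 5040 seatings.
Seatings with Maya beside Uma: treat them as a block with 2 internal orders, giving 2 × (6)! = 1440.
Subtracting, 5040 − 1440 = 3600.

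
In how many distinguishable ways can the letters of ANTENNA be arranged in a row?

Letter multiplicities in ANTENNA: A×2, E×1, N×3, T×1.
The number of distinct arrangements is 7!/(3!·2!) = 5040/12 = 420.

420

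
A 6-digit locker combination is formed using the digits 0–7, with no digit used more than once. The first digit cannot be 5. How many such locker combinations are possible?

17640

The first digit has 8−1 = 7 choices (anything except 5).
The remaining 5 digits are filled from the other 7 symbols without repetition: 7 × 6 × 5 × 4 × 3 = 2520.
Total: 7 × 2520 = 17640.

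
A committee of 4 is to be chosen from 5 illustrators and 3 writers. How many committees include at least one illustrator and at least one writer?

With no constraint there are C(8,4) = 70 possible selections.
Subtract selections that omit an entire group: no illustrators → C(3,4) = 0; no writers → C(5,4) = 5.
Both groups omitted at once is impossible, so 70 − 5 = 65.

65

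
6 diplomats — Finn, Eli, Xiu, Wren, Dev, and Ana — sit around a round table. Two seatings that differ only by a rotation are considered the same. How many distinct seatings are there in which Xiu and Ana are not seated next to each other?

Without the restriction there are (5)! = 120 seatings.
Those with Xiu next to Ana: fuse the pair into one unit and seat 5 units around a circle — 2·(4)! = 48.
Subtracting, 120 − 48 = 72.

72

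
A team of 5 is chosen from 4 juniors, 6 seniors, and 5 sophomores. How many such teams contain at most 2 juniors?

Split by how many juniors are chosen (0 through 2).
Sum: C(4,0)·C(11,5) + C(4,1)·C(11,4) + C(4,2)·C(11,3) = 462 + 1320 + 990 = 2772.

2772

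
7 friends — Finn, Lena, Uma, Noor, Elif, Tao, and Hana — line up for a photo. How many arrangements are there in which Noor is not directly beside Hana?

3600

There are 7! = 5040 arrangements in all. If Noor and Hana are adjacent, merging them into one block gives 2·(6)! = 1440 arrangements.
Complementary counting: 5040 − 1440 = 3600.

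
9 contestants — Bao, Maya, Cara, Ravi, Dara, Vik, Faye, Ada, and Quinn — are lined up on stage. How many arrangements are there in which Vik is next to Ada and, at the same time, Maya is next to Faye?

Treat {Vik,Ada} as one block (2 orders) and {Maya,Faye} as another (2 orders).
That leaves 7 units to arrange: 2 × 2 × 7! = 4 × 5040 = 20160.

20160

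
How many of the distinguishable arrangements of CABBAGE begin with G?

Fix G in the first position and arrange the remaining 6 letters.
Those 6 letters have A appearing twice and B appearing twice, giving (6)!/(2!·2!) = 180.

180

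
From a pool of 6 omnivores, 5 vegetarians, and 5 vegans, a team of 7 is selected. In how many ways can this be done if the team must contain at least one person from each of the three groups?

Total 7-person selections from all 16: C(16,7) = 11440.
Subtract selections that omit an entire group: no omnivores → C(10,7) = 120; no vegetarians → C(11,7) = 330; no vegans → C(11,7) = 330.
Add back selections omitting two groups (i.e. drawn from a single group): C(6,7) + C(5,7) + C(5,7) = 0.
By inclusion–exclusion: 11440 − 780 + 0 = 10660.

10660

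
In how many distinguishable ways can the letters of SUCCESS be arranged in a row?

Letter multiplicities in SUCCESS: C×2, E×1, S×3, U×1.
Dividing 7! = 5040 by 3!·2! = 12 for the repeated letters gives 420.

420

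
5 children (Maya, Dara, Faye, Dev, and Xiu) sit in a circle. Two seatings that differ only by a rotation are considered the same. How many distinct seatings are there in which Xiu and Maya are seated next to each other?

12

Glue Xiu and Maya into a block (2 internal orders). Seating 4 units around a circle gives (3)! arrangements.
So 2 × (3)! = 2 × 6 = 12.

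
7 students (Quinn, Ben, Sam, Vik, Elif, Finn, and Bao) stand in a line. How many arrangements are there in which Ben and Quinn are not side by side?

Of the 7! = 5040 arrangements, those with Ben and Quinn adjacent number 2 × 6! = 1440 (treat the pair as a block with 2 internal orders).
Complementary counting: 5040 − 1440 = 3600.

3600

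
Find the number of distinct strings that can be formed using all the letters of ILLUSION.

ILLUSION has 8 letters with I appearing twice and L appearing twice.
Dividing 8! = 40320 by 2!·2! = 4 for the repeated letters gives 10080.

10080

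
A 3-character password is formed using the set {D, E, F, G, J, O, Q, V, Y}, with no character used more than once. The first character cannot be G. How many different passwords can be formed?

The first character has 9−1 = 8 choices (anything except G).
The remaining 2 characters are filled from the other 8 symbols without repetition: 8 × 7 = 56.
Total: 8 × 56 = 448.

448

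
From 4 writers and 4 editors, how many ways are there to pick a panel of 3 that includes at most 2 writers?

Split by how many writers are chosen (0 through 2).
Sum: C(4,0)·C(4,3) + C(4,1)·C(4,2) + C(4,2)·C(4,1) = 4 + 24 + 24 = 52.

52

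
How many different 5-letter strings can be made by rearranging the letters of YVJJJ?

20

YVJJJ has 5 letters with J appearing 3 times.
So there are 5! / (3!) = 20 distinguishable arrangements.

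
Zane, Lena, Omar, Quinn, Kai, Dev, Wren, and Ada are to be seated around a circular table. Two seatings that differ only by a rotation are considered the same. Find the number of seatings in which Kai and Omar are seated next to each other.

Glue Kai and Omar into a block (2 internal orders). Seating 7 units around a circle gives (6)! arrangements.
So 2 × (6)! = 2 × 720 = 1440.

1440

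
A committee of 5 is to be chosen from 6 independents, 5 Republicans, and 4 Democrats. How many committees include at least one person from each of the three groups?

Total 5-person selections from all 15: C(15,5) = 3003.
Subtract selections that omit an entire group: no independents → C(9,5) = 126; no Republicans → C(10,5) = 252; no Democrats → C(11,5) = 462.
Add back selections omitting two groups (i.e. drawn from a single group): C(6,5) + C(5,5) + C(4,5) = 7.
By inclusion–exclusion: 3003 − 840 + 7 = 2170.

2170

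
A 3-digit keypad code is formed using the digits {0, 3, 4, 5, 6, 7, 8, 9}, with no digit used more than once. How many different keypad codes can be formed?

336

With no repetition, fill the 3 digits in order: 8 choices, then 7, down to 6.
That product is 8 × 7 × 6 = 336.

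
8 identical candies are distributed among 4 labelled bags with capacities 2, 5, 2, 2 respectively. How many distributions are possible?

Without the upper bounds there are C(11,3) = 165 ways to split 8 among 4 bags.
Subtract solutions that violate a single cap (substitute x_i' = x_i − (cap_i+1)): x_1 ≥ 3 gives C(8,3) = 56; x_2 ≥ 6 gives C(5,3) = 10; x_3 ≥ 3 gives C(8,3) = 56; x_4 ≥ 3 gives C(8,3) = 56. Together 178.
Add back pairs where two caps are both exceeded: 0 + 10 + 10 + 0 + 0 + 10 = 30.
By inclusion–exclusion the count is 165 − 178 + 30 = 17.

17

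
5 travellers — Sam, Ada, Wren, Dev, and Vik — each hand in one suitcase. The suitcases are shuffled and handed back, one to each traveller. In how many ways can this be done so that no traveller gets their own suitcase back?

Count assignments avoiding every fixed point. For any j of the 5 travellers fixed to their own suitcase, the other 5−j can be arranged in (5−j)! ways.
By inclusion–exclusion this is Σ_{j=0}^{5} (−1)^j C(5,j)·(5−j)!.
Computing: 120 − 120 + 60 − 20 + 5 − 1 = 44.

44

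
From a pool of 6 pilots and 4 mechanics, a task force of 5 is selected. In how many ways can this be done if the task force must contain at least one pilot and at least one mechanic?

246

Total 5-person selections from all 10: C(10,5) = 252.
Selections missing a whole group: no pilots → C(4,5) = 0; no mechanics → C(6,5) = 6.
Both groups omitted at once is impossible, so 252 − 6 = 246.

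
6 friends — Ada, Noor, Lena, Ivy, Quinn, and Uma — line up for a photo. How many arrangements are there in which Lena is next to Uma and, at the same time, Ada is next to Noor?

96

Treat {Lena,Uma} as one block (2 orders) and {Ada,Noor} as another (2 orders).
That leaves 4 units to arrange: 2 × 2 × 4! = 4 × 24 = 96.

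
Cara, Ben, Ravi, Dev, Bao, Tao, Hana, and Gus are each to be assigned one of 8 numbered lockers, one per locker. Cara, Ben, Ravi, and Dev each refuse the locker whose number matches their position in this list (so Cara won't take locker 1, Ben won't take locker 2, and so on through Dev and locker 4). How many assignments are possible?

24024

Let Aᵢ (for 1 ≤ i ≤ 4) be the placements that put person i in their forbidden locker. Any j of these fix j positions, leaving (8−j)! ways to fill the rest, and there are C(4,j) ways to pick which j.
By inclusion–exclusion, the number of valid placements is Σ_{j=0}^{4} (−1)^j C(4,j)·(8−j)!.
Computing: 40320 − 20160 + 4320 − 480 + 24 = 24024.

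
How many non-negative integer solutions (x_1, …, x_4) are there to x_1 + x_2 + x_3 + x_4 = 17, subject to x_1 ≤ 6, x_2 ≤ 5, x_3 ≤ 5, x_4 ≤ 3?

10

Without the upper bounds there are C(20,3) = 1140 ways to split 17 among 4 variables.
Subtract solutions that violate a single cap (substitute x_i' = x_i − (cap_i+1)): x_1 ≥ 7 gives C(13,3) = 286; x_2 ≥ 6 gives C(14,3) = 364; x_3 ≥ 6 gives C(14,3) = 364; x_4 ≥ 4 gives C(16,3) = 560. Together 1574.
Add back pairs where two caps are both exceeded: 35 + 35 + 84 + 56 + 120 + 120 = 450.
Subtract triples: 0 + 1 + 1 + 4 = 6.
By inclusion–exclusion the count is 1140 − 1574 + 450 − 6 = 10.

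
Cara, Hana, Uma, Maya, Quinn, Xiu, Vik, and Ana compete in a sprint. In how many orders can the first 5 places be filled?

There are 8 choices for 1st place, 7 for 2nd, and so on down to 4 for position 5.
That gives 8 × 7 × 6 × 5 × 4 = 6720.

6720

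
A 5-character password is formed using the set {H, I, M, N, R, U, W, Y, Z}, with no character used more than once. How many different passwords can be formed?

15120

Choose and order 5 of the 9 symbols: the first character has 9 options, the next 8, and so on down to 5.
9 × 8 × 7 × 6 × 5 = 15120.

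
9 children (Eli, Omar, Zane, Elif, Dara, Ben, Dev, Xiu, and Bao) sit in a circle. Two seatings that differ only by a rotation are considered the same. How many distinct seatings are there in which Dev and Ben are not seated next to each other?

Without the restriction there are (8)! = 40320 seatings.
Those with Dev next to Ben: fuse the pair into one unit and seat 8 units around a circle — 2·(7)! = 10080.
Subtracting, 40320 − 10080 = 30240.

30240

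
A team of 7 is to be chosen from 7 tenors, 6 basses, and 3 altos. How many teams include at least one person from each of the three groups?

With no constraint there are C(16,7) = 11440 possible selections.
Selections missing a whole group: no tenors → C(9,7) = 36; no basses → C(10,7) = 120; no altos → C(13,7) = 1716.
Add back selections omitting two groups (i.e. drawn from a single group): C(7,7) + C(6,7) + C(3,7) = 1.
By inclusion–exclusion: 11440 − 1872 + 1 = 9569.

9569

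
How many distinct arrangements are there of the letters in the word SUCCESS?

Letter multiplicities in SUCCESS: C×2, E×1, S×3, U×1.
Dividing 7! = 5040 by 3!·2! = 12 for the repeated letters gives 420.

420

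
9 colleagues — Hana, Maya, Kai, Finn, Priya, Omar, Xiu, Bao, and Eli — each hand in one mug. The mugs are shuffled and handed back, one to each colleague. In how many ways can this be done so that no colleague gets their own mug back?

133496

This is the derangement count D_9: permutations of 9 items with no fixed point.
By inclusion–exclusion this is Σ_{j=0}^{9} (−1)^j C(9,j)·(9−j)!.
Computing: 362880 − 362880 + 181440 − 60480 + 15120 − 3024 + 504 − 72 + 9 − 1 = 133496.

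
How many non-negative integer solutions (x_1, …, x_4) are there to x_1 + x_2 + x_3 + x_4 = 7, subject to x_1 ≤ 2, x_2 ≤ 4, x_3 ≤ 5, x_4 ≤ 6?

70

By stars and bars, unrestricted non-negative solutions to x_1+…+x_4 = 7 number C(7+3,3) = 120.
Subtract solutions that violate a single cap (substitute x_i' = x_i − (cap_i+1)): x_1 ≥ 3 gives C(7,3) = 35; x_2 ≥ 5 gives C(5,3) = 10; x_3 ≥ 6 gives C(4,3) = 4; x_4 ≥ 7 gives C(3,3) = 1. Together 50.
No two caps can be exceeded simultaneously, so the pair terms are all 0.
By inclusion–exclusion the count is 120 − 50 + 0 = 70.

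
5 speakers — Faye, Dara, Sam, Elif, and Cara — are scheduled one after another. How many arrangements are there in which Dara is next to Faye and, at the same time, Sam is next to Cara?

24

Treat {Dara,Faye} as one block (2 orders) and {Sam,Cara} as another (2 orders).
That leaves 3 units to arrange: 2 × 2 × 3! = 4 × 6 = 24.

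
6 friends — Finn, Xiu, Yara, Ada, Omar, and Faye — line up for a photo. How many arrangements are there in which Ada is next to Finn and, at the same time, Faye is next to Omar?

96

Treat {Ada,Finn} as one block (2 orders) and {Faye,Omar} as another (2 orders).
That leaves 4 units to arrange: 2 × 2 × 4! = 4 × 24 = 96.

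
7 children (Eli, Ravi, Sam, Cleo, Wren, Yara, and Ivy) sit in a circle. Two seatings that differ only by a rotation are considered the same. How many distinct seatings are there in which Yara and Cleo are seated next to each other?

240

Treat {Yara, Cleo} as one unit (2 internal orders) and seat the resulting 6 units around the table: (5)! circular arrangements.
So 2 × (5)! = 2 × 120 = 240.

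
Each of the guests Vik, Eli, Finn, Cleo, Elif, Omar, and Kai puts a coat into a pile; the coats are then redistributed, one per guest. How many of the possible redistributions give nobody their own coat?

Count assignments avoiding every fixed point. For any j of the 7 guests fixed to their own coat, the other 7−j can be arranged in (7−j)! ways.
By inclusion–exclusion this is Σ_{j=0}^{7} (−1)^j C(7,j)·(7−j)!.
Computing: 5040 − 5040 + 2520 − 840 + 210 − 42 + 7 − 1 = 1854.

1854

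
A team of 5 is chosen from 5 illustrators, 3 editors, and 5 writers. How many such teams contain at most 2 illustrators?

Split by how many illustrators are chosen (0 through 2).
Sum: C(5,0)·C(8,5) + C(5,1)·C(8,4) + C(5,2)·C(8,3) = 56 + 350 + 560 = 966.

966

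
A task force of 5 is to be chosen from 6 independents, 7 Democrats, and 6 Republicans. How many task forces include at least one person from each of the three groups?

8295

Unrestricted: C(19,5) = 11628 ways to pick any 5 of the 19.
Selections missing a whole group: no independents → C(13,5) = 1287; no Democrats → C(12,5) = 792; no Republicans → C(13,5) = 1287.
Add back selections omitting two groups (i.e. drawn from a single group): C(6,5) + C(7,5) + C(6,5) = 33.
By inclusion–exclusion: 11628 − 3366 + 33 = 8295.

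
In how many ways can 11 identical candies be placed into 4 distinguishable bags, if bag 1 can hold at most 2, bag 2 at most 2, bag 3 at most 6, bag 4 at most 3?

Ignoring the caps, the number of non-negative solutions to x_1+…+x_4 = 11 is C(14,3) = 364.
Subtract solutions that violate a single cap (substitute x_i' = x_i − (cap_i+1)): x_1 ≥ 3 gives C(11,3) = 165; x_2 ≥ 3 gives C(11,3) = 165; x_3 ≥ 7 gives C(7,3) = 35; x_4 ≥ 4 gives C(10,3) = 120. Together 485.
Add back pairs where two caps are both exceeded: 56 + 4 + 35 + 4 + 35 + 1 = 135.
Subtract triples: 0 + 4 + 0 + 0 = 4.
By inclusion–exclusion the count is 364 − 485 + 135 − 4 = 10.

10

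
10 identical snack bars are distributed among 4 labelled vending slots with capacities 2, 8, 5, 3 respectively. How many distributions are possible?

Ignoring the caps, the number of non-negative solutions to x_1+…+x_4 = 10 is C(13,3) = 286.
Subtract solutions that violate a single cap (substitute x_i' = x_i − (cap_i+1)): x_1 ≥ 3 gives C(10,3) = 120; x_2 ≥ 9 gives C(4,3) = 4; x_3 ≥ 6 gives C(7,3) = 35; x_4 ≥ 4 gives C(9,3) = 84. Together 243.
Add back pairs where two caps are both exceeded: 0 + 4 + 20 + 0 + 0 + 1 = 25.
By inclusion–exclusion the count is 286 − 243 + 25 = 68.

68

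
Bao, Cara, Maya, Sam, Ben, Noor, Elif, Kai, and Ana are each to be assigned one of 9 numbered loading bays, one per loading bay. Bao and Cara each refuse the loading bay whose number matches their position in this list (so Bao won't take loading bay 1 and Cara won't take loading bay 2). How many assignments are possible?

287280

Let Aᵢ (for i ∈ {1, 2}) be the placements that put person i in their forbidden loading bay. Any j of these fix j positions, leaving (9−j)! ways to fill the rest, and there are C(2,j) ways to pick which j.
By inclusion–exclusion, the number of valid placements is Σ_{j=0}^{2} (−1)^j C(2,j)·(9−j)!.
Computing: 362880 − 80640 + 5040 = 287280.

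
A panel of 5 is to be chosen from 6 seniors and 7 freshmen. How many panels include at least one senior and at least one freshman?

1260

Total 5-person selections from all 13: C(13,5) = 1287.
Selections missing a whole group: no seniors → C(7,5) = 21; no freshmen → C(6,5) = 6.
Both groups omitted at once is impossible, so 1287 − 27 = 1260.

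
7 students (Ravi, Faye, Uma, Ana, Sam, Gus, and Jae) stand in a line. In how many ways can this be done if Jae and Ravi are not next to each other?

3600

There are 7! = 5040 arrangements in all. If Jae and Ravi are adjacent, merging them into one block gives 2·(6)! = 1440 arrangements.
So 5040 − 1440 = 3600 arrangements keep them apart.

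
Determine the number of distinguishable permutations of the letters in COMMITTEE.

The 9 letters of COMMITTEE have repeats: E appearing twice, M appearing twice, and T appearing twice.
So there are 9! / (2!·2!·2!) = 45360 distinguishable arrangements.

45360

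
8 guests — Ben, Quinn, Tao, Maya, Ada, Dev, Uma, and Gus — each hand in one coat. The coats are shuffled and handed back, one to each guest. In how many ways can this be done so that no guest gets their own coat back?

14833

This is the derangement count D_8: permutations of 8 items with no fixed point.
By inclusion–exclusion this is Σ_{j=0}^{8} (−1)^j C(8,j)·(8−j)!.
Computing: 40320 − 40320 + 20160 − 6720 + 1680 − 336 + 56 − 8 + 1 = 14833.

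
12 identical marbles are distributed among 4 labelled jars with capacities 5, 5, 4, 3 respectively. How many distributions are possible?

Without the upper bounds there are C(15,3) = 455 ways to split 12 among 4 jars.
Subtract solutions that violate a single cap (substitute x_i' = x_i − (cap_i+1)): x_1 ≥ 6 gives C(9,3) = 84; x_2 ≥ 6 gives C(9,3) = 84; x_3 ≥ 5 gives C(10,3) = 120; x_4 ≥ 4 gives C(11,3) = 165. Together 453.
Add back pairs where two caps are both exceeded: 1 + 4 + 10 + 4 + 10 + 20 = 49.
By inclusion–exclusion the count is 455 − 453 + 49 = 51.

51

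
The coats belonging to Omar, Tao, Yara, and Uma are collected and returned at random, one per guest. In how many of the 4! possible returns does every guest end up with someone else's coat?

9

Let Aᵢ be the assignments in which guest i gets their own coat. We want the size of the complement of A₁∪…∪A_4.
By inclusion–exclusion this is Σ_{j=0}^{4} (−1)^j C(4,j)·(4−j)!.
Computing: 24 − 24 + 12 − 4 + 1 = 9.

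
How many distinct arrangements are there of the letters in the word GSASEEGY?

5040

GSASEEGY has 8 letters with E appearing twice, G appearing twice, and S appearing twice.
Dividing 8! = 40320 by 2!·2!·2! = 8 for the repeated letters gives 5040.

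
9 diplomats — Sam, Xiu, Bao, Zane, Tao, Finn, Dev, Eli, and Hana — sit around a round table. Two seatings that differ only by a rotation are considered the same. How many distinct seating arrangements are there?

40320

Fix one person's seat to break rotational symmetry; the remaining 8 people can be arranged in (8)! = 40320 ways.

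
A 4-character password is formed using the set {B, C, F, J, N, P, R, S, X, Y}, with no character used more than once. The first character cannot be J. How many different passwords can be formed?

The first character has 10−1 = 9 choices (anything except J).
The remaining 3 characters are filled from the other 9 symbols without repetition: 9 × 8 × 7 = 504.
Total: 9 × 504 = 4536.

4536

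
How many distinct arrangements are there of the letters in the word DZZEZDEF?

DZZEZDEF has 8 letters with D appearing twice, E appearing twice, and Z appearing 3 times.
The number of distinct arrangements is 8!/(3!·2!·2!) = 40320/24 = 1680.

1680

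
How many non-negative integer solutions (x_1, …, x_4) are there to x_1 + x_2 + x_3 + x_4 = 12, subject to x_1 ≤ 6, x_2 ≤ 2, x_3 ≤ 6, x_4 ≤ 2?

27

Ignoring the caps, the number of non-negative solutions to x_1+…+x_4 = 12 is C(15,3) = 455.
Subtract solutions that violate a single cap (substitute x_i' = x_i − (cap_i+1)): x_1 ≥ 7 gives C(8,3) = 56; x_2 ≥ 3 gives C(12,3) = 220; x_3 ≥ 7 gives C(8,3) = 56; x_4 ≥ 3 gives C(12,3) = 220. Together 552.
Add back pairs where two caps are both exceeded: 10 + 0 + 10 + 10 + 84 + 10 = 124.
By inclusion–exclusion the count is 455 − 552 + 124 = 27.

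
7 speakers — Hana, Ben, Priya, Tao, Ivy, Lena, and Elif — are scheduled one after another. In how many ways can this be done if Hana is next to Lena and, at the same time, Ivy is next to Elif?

480

Treat {Hana,Lena} as one block (2 orders) and {Ivy,Elif} as another (2 orders).
That leaves 5 units to arrange: 2 × 2 × 5! = 4 × 120 = 480.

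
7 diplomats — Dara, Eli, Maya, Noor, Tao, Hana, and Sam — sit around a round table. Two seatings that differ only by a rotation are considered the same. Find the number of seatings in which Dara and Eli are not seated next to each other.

480

All circular seatings of 7 people number (6)! = 720.
Seatings with Dara beside Eli: treat them as a block with 2 internal orders, giving 2 × (5)! = 240.
Subtracting, 720 − 240 = 480.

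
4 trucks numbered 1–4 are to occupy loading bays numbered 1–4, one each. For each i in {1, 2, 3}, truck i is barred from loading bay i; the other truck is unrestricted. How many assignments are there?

Let Aᵢ (for i ∈ {1, 2, 3}) be the placements that put truck i in its forbidden loading bay. Any j of these fix j positions, leaving (4−j)! ways to fill the rest, and there are C(3,j) ways to pick which j.
By inclusion–exclusion, the number of valid placements is Σ_{j=0}^{3} (−1)^j C(3,j)·(4−j)!.
Computing: 24 − 18 + 6 − 1 = 11.

11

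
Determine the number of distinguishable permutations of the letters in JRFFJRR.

JRFFJRR has 7 letters with F appearing twice, J appearing twice, and R appearing 3 times.
Dividing 7! = 5040 by 3!·2!·2! = 24 for the repeated letters gives 210.

210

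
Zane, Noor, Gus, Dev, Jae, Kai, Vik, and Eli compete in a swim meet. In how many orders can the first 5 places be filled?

6720

There are 8 choices for 1st place, 7 for 2nd, and so on down to 4 for position 5.
That gives 8 × 7 × 6 × 5 × 4 = 6720.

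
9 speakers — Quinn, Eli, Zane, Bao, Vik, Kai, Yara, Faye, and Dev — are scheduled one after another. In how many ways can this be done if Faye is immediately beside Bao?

80640

Glue Faye and Bao into one block (2 internal orders), leaving 8 units to arrange in a row.
That gives 2 × 8! = 2 × 40320 = 80640.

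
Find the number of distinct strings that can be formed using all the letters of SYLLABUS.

10080

SYLLABUS has 8 letters with L appearing twice and S appearing twice.
Dividing 8! = 40320 by 2!·2! = 4 for the repeated letters gives 10080.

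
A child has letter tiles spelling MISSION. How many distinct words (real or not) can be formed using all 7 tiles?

MISSION has 7 letters with I appearing twice and S appearing twice.
Dividing 7! = 5040 by 2!·2! = 4 for the repeated letters gives 1260.

1260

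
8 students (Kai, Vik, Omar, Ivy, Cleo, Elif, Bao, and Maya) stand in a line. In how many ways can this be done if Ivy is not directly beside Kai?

30240

Of the 8! = 40320 arrangements, those with Ivy and Kai adjacent number 2 × 7! = 10080 (treat the pair as a block with 2 internal orders).
So 40320 − 10080 = 30240 arrangements keep them apart.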